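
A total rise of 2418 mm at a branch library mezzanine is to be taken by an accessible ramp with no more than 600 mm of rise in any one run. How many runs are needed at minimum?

2418 / 600 = 4.030 → round up to 5 ramp runs.

5 runs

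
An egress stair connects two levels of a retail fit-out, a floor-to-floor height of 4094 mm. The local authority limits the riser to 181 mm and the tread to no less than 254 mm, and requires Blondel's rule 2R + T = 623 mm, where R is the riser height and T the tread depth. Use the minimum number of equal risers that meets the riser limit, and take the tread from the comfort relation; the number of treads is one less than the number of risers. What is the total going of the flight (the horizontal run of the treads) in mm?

4094 / 181 = 22.62, so 23 risers are needed.
Each riser is 4094/23 = 178 mm (≤ 181 mm).
Tread T = 623 − 2 × 178 = 267 mm (≥ 254 mm).
Treads = 23 − 1 = 22; going = 22 × 267 = 5874 mm.

5874 mm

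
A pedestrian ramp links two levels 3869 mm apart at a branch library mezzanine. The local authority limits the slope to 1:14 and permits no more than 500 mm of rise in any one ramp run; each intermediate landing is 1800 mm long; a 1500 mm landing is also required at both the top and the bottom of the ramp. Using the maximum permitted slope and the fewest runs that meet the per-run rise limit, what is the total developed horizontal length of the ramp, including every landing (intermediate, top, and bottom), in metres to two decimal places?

69.77 m

At most 500 each: 3869/500 = 7.74, giving 8 ramp runs. That means 7 intermediate landings.
Horizontal run for 3869 mm of rise at 1:14 is 3869 × 14 = 54166 mm.
7 intermediate landings contribute 7 × 1800 = 12600 mm.
Top and bottom landings: 2 × 1500 = 3000 mm.
Total = 54166 + 12600 + 3000 = 69766 mm.
= 69.77 m.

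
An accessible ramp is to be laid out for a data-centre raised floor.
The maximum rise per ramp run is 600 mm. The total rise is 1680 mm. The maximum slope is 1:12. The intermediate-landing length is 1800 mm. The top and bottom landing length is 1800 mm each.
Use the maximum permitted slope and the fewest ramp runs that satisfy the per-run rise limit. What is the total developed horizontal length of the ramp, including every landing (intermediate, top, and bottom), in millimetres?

At most 600 each: 1680/600 = 2.80, giving 3 ramp runs. That means 2 intermediate landings.
Horizontal run for 1680 mm of rise at 1:12 is 1680 × 12 = 20160 mm.
2 intermediate landings contribute 2 × 1800 = 3600 mm.
Top and bottom landings: 2 × 1800 = 3600 mm.
Total = 20160 + 3600 + 3600 = 27360 mm.

27360 mm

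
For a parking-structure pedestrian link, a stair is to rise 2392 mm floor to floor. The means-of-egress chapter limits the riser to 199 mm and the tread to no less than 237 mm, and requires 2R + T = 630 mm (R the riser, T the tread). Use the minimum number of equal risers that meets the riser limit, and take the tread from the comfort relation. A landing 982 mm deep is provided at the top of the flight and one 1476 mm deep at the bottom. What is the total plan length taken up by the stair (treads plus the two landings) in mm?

5602 mm

At most 199 each: 2392/199 = 12.02, giving 13 risers.
Each riser is 2392/13 = 184 mm (≤ 199 mm).
T = 630 − 2·184 = 262 mm, which satisfies the 237 mm minimum.
13 risers give 12 treads; going = 12 × 262 = 3144 mm.
Enclosure = 3144 + 982 + 1476 = 5602 mm.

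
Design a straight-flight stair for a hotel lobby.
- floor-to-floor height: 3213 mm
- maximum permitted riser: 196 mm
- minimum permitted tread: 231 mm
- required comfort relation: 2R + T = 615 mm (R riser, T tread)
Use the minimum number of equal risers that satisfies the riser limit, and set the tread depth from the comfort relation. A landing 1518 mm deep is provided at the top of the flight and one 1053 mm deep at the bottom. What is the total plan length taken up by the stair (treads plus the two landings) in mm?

6363 mm

At most 196 each: 3213/196 = 16.39, giving 17 risers.
Riser R = 3213 / 17 = 189 mm, within the 196 mm limit.
Tread T = 615 − 2 × 189 = 237 mm (≥ 231 mm).
Going = (17 − 1) × 237 = 3792 mm.
Enclosure = 3792 + 1518 + 1053 = 6363 mm.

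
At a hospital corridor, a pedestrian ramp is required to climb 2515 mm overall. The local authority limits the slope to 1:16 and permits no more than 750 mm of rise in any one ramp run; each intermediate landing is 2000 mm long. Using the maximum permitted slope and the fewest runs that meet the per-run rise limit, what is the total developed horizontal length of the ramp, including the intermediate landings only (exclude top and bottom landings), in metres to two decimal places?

46.24 m

2515 / 750 = 3.35, so 4 ramp runs are needed. That means 3 intermediate landings.
Ramp run (horizontal) at 1:16: 2515 × 16 = 40240 mm.
Intermediate landings: 3 × 2000 = 6000 mm.
Total developed length = 40240 + 6000 = 46240 mm.
= 46.24 m.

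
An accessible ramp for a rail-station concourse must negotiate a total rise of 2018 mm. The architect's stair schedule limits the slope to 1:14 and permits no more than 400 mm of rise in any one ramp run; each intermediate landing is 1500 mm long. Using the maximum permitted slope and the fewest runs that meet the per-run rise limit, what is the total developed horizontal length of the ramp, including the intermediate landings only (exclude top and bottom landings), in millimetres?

35752 mm

2018 / 400 = 5.045 → round up to 6 ramp runs. That means 5 intermediate landings.
Ramp run (horizontal) at 1:14: 2018 × 14 = 28252 mm.
Intermediate landings: 5 × 1500 = 7500 mm.
Developed length = 28252 + 7500 = 35752 mm.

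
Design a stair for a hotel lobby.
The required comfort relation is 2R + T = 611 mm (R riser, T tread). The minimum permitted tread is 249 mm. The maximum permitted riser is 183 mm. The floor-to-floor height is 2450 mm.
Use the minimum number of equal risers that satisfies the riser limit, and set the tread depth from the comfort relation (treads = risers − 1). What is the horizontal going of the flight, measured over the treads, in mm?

3393 mm

⌈2450/183⌉ = 14 risers.
Riser R = 2450 / 14 = 175 mm, within the 183 mm limit.
Tread T = 611 − 2 × 175 = 261 mm (≥ 249 mm).
Going = (14 − 1) × 261 = 3393 mm.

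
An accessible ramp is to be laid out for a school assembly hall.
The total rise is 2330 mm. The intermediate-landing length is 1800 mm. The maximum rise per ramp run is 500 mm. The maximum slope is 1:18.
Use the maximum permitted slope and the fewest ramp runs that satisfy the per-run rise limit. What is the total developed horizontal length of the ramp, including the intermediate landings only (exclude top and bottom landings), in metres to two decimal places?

At most 500 each: 2330/500 = 4.66, giving 5 ramp runs. That means 4 intermediate landings.
Ramp run (horizontal) at 1:18: 2330 × 18 = 41940 mm.
Intermediate landings: 4 × 1800 = 7200 mm.
Developed length = 41940 + 7200 = 49140 mm.
= 49.14 m.

49.14 m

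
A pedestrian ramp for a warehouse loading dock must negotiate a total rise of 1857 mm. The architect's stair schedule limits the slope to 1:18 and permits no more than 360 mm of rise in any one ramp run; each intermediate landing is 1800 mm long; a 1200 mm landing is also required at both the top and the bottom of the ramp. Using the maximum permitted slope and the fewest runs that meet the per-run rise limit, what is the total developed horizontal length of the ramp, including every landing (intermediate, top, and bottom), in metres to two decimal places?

1857 / 360 = 5.158 → round up to 6 ramp runs. That means 5 intermediate landings.
Ramp run (horizontal) at 1:18: 1857 × 18 = 33426 mm.
5 intermediate landings contribute 5 × 1800 = 9000 mm.
Top and bottom landings: 2 × 1200 = 2400 mm.
Total = 33426 + 9000 + 2400 = 44826 mm.
= 44.83 m.

44.83 m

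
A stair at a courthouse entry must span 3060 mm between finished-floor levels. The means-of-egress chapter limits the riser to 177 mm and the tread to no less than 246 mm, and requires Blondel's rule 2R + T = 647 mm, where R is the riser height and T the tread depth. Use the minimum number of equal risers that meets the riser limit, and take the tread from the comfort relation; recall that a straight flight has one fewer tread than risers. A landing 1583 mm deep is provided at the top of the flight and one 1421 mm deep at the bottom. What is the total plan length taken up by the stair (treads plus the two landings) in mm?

3060 / 177 = 17.288 → round up to 18 risers.
R = 3060 ÷ 18 = 170 mm.
From 2R + T = 647: T = 647 − 340 = 307 mm.
18 risers give 17 treads; going = 17 × 307 = 5219 mm.
Enclosure = 5219 + 1583 + 1421 = 8223 mm.

8223 mm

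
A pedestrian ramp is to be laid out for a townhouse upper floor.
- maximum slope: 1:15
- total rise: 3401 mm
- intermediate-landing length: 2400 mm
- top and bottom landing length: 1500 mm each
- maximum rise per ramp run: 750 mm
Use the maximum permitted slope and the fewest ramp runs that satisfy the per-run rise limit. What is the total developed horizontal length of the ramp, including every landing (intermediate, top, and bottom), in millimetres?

At most 750 each: 3401/750 = 4.53, giving 5 ramp runs. That means 4 intermediate landings.
Ramp run (horizontal) at 1:15: 3401 × 15 = 51015 mm.
4 intermediate landings contribute 4 × 2400 = 9600 mm.
Top and bottom landings: 2 × 1500 = 3000 mm.
Total = 51015 + 9600 + 3000 = 63615 mm.

63615 mm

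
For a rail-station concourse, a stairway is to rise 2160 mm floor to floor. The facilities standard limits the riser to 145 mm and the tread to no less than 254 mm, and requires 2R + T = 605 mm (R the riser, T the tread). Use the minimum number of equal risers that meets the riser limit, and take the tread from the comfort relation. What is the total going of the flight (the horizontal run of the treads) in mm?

At most 145 each: 2160/145 = 14.90, giving 15 risers.
Riser R = 2160 / 15 = 144 mm, within the 145 mm limit.
Tread T = 605 − 2 × 144 = 317 mm (≥ 254 mm).
Treads = 15 − 1 = 14; going = 14 × 317 = 4438 mm.

4438 mm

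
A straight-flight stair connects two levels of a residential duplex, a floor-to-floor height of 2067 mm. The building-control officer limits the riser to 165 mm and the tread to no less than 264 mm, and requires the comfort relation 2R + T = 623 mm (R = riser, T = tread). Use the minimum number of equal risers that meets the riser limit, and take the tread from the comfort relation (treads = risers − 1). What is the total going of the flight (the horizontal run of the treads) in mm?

At most 165 each: 2067/165 = 12.53, giving 13 risers.
Each riser is 2067/13 = 159 mm (≤ 165 mm).
Tread T = 623 − 2 × 159 = 305 mm (≥ 264 mm).
Going = (13 − 1) × 305 = 3660 mm.

3660 mm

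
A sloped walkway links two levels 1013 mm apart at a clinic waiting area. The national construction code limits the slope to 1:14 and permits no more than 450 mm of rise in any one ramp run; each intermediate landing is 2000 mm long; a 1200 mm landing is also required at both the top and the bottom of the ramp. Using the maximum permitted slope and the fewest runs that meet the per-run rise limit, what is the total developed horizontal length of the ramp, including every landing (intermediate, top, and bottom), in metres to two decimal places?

20.58 m

1013 / 450 = 2.25, so 3 ramp runs are needed. That means 2 intermediate landings.
Ramp run (horizontal) at 1:14: 1013 × 14 = 14182 mm.
Intermediate landings: 2 × 2000 = 4000 mm.
Top and bottom landings: 2 × 1200 = 2400 mm.
Total = 14182 + 4000 + 2400 = 20582 mm.
= 20.58 m.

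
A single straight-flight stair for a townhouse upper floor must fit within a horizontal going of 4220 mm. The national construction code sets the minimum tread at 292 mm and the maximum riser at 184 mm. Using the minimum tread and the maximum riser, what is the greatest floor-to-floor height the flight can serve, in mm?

2760 mm

4220 / 292 = 14.45, so 14 treads fit.
Risers = treads + 1 = 15.
Maximum height = 15 × 184 = 2760 mm.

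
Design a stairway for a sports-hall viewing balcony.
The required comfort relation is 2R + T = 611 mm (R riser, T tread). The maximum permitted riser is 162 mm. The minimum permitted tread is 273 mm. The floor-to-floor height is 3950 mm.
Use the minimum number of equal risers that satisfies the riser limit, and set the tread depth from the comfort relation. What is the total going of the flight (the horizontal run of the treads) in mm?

At most 162 each: 3950/162 = 24.38, giving 25 risers.
Riser R = 3950 / 25 = 158 mm, within the 162 mm limit.
T = 611 − 2·158 = 295 mm, which satisfies the 273 mm minimum.
Treads = 25 − 1 = 24; going = 24 × 295 = 7080 mm.

7080 mm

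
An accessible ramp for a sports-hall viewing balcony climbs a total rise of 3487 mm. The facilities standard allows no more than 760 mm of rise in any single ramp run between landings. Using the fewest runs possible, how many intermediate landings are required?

At most 760 each: 3487/760 = 4.59, giving 5 ramp runs.
5 runs are separated by 4 intermediate landings.

4 intermediate landings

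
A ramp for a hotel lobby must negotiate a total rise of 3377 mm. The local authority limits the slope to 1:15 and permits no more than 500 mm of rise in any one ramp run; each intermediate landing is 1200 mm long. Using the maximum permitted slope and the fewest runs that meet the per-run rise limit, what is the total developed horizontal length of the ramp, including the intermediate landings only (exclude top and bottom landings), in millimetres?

3377 / 500 = 6.75, so 7 ramp runs are needed. That means 6 intermediate landings.
Horizontal run for 3377 mm of rise at 1:15 is 3377 × 15 = 50655 mm.
6 intermediate landings contribute 6 × 1200 = 7200 mm.
Developed length = 50655 + 7200 = 57855 mm.

57855 mm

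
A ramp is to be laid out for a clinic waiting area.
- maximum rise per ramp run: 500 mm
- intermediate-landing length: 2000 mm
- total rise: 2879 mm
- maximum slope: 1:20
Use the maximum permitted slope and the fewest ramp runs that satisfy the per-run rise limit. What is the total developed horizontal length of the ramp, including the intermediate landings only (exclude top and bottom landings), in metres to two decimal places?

⌈2879/500⌉ = 6 ramp runs. That means 5 intermediate landings.
Ramp run (horizontal) at 1:20: 2879 × 20 = 57580 mm.
5 intermediate landings contribute 5 × 2000 = 10000 mm.
Developed length = 57580 + 10000 = 67580 mm.
= 67.58 m.

67.58 m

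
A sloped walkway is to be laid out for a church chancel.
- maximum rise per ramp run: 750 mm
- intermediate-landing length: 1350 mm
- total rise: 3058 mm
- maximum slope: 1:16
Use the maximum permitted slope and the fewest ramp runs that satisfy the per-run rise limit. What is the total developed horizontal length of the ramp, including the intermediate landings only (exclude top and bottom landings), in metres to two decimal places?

54.33 m

⌈3058/750⌉ = 5 ramp runs. That means 4 intermediate landings.
Horizontal run for 3058 mm of rise at 1:16 is 3058 × 16 = 48928 mm.
Intermediate landings: 4 × 1350 = 5400 mm.
Developed length = 48928 + 5400 = 54328 mm.
= 54.33 m.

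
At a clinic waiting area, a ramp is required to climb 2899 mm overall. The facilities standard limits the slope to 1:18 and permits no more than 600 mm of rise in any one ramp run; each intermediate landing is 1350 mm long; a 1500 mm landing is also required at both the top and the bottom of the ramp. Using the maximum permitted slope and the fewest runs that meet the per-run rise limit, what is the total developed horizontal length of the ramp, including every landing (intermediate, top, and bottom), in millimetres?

60582 mm

2899 / 600 = 4.83, so 5 ramp runs are needed. That means 4 intermediate landings.
Horizontal run for 2899 mm of rise at 1:18 is 2899 × 18 = 52182 mm.
Intermediate landings: 4 × 1350 = 5400 mm.
Top and bottom landings: 2 × 1500 = 3000 mm.
Total = 52182 + 5400 + 3000 = 60582 mm.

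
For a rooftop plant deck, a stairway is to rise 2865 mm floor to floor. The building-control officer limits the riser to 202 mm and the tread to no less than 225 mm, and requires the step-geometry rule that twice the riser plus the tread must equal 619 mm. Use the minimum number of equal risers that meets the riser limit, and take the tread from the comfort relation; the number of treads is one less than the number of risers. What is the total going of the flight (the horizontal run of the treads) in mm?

3318 mm

2865 / 202 = 14.183 → round up to 15 risers.
Each riser is 2865/15 = 191 mm (≤ 202 mm).
T = 619 − 2·191 = 237 mm, which satisfies the 225 mm minimum.
15 risers give 14 treads; going = 14 × 237 = 3318 mm.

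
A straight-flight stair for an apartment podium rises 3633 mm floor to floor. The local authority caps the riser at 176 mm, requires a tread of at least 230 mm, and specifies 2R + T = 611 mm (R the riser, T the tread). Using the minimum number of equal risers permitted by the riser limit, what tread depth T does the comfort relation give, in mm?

At most 176 each: 3633/176 = 20.64, giving 21 risers.
R = 3633 ÷ 21 = 173 mm.
From 2R + T = 611: T = 611 − 346 = 265 mm.

265 mm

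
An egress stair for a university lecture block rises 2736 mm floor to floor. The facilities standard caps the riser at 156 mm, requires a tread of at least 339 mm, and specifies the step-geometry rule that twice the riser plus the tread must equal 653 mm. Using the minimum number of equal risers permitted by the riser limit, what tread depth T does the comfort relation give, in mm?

⌈2736/156⌉ = 18 risers.
R = 2736 ÷ 18 = 152 mm.
T = 653 − 2·152 = 349 mm, which satisfies the 339 mm minimum.

349 mm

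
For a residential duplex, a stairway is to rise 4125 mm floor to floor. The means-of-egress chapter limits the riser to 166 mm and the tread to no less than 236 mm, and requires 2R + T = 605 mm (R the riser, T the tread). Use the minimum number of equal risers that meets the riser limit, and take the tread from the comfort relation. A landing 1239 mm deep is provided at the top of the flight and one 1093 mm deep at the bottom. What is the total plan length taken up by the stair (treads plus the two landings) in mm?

4125 / 166 = 24.849 → round up to 25 risers.
Each riser is 4125/25 = 165 mm (≤ 166 mm).
Tread T = 605 − 2 × 165 = 275 mm (≥ 236 mm).
25 risers give 24 treads; going = 24 × 275 = 6600 mm.
Enclosure = 6600 + 1239 + 1093 = 8932 mm.

8932 mm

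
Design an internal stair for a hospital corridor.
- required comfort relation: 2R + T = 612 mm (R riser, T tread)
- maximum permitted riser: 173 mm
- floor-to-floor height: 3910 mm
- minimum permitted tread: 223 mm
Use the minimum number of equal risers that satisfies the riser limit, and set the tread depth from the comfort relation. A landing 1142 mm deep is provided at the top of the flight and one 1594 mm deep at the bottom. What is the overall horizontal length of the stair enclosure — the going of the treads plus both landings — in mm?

⌈3910/173⌉ = 23 risers.
R = 3910 ÷ 23 = 170 mm.
T = 612 − 2·170 = 272 mm, which satisfies the 223 mm minimum.
Going = (23 − 1) × 272 = 5984 mm.
Enclosure = 5984 + 1142 + 1594 = 8720 mm.

8720 mm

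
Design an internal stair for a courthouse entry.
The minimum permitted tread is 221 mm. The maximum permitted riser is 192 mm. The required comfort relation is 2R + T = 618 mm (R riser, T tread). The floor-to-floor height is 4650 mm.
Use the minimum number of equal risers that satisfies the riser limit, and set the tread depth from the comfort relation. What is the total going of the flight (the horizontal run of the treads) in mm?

At most 192 each: 4650/192 = 24.22, giving 25 risers.
Riser R = 4650 / 25 = 186 mm, within the 192 mm limit.
T = 618 − 2·186 = 246 mm, which satisfies the 221 mm minimum.
Going = (25 − 1) × 246 = 5904 mm.

5904 mm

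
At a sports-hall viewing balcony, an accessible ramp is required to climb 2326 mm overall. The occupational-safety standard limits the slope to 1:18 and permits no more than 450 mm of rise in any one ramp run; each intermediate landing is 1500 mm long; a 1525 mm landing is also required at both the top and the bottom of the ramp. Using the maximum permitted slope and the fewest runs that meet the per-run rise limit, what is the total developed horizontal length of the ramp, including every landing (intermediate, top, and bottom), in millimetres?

2326 / 450 = 5.17, so 6 ramp runs are needed. That means 5 intermediate landings.
Horizontal run for 2326 mm of rise at 1:18 is 2326 × 18 = 41868 mm.
Intermediate landings: 5 × 1500 = 7500 mm.
Top and bottom landings: 2 × 1525 = 3050 mm.
Total = 41868 + 7500 + 3050 = 52418 mm.

52418 mm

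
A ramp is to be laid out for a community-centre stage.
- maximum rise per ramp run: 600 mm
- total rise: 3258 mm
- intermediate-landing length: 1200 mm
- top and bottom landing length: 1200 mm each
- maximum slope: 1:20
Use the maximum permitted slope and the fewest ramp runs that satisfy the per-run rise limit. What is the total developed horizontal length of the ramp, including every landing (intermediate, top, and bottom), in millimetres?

73560 mm

At most 600 each: 3258/600 = 5.43, giving 6 ramp runs. That means 5 intermediate landings.
Ramp run (horizontal) at 1:20: 3258 × 20 = 65160 mm.
Intermediate landings: 5 × 1200 = 6000 mm.
Top and bottom landings: 2 × 1200 = 2400 mm.
Total = 65160 + 6000 + 2400 = 73560 mm.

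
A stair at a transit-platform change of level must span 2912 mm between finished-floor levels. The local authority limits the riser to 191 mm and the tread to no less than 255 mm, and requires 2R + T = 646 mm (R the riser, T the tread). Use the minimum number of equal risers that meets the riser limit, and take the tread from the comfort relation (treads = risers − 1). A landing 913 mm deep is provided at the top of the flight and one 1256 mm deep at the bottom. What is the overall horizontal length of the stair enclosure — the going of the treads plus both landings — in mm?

6399 mm

⌈2912/191⌉ = 16 risers.
Riser R = 2912 / 16 = 182 mm, within the 191 mm limit.
Tread T = 646 − 2 × 182 = 282 mm (≥ 255 mm).
16 risers give 15 treads; going = 15 × 282 = 4230 mm.
Enclosure = 4230 + 913 + 1256 = 6399 mm.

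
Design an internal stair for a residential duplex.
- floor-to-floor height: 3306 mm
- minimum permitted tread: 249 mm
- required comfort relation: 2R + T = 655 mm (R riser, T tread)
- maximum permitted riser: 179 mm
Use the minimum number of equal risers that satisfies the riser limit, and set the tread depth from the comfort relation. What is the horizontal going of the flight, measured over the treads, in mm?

3306 / 179 = 18.469 → round up to 19 risers.
Each riser is 3306/19 = 174 mm (≤ 179 mm).
From 2R + T = 655: T = 655 − 348 = 307 mm.
Going = (19 − 1) × 307 = 5526 mm.

5526 mm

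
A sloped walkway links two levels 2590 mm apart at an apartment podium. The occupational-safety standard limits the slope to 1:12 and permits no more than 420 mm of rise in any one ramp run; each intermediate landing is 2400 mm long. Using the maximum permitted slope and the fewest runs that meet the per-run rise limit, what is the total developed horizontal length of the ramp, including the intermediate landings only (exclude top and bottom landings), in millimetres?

2590 / 420 = 6.17, so 7 ramp runs are needed. That means 6 intermediate landings.
Horizontal run for 2590 mm of rise at 1:12 is 2590 × 12 = 31080 mm.
6 intermediate landings contribute 6 × 2400 = 14400 mm.
Total developed length = 31080 + 14400 = 45480 mm.

45480 mm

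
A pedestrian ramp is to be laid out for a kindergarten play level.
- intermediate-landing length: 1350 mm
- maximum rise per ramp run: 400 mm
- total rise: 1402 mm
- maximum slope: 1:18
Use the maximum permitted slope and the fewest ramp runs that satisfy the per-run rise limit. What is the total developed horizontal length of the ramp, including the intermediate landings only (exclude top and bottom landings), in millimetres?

29286 mm

At most 400 each: 1402/400 = 3.50, giving 4 ramp runs. That means 3 intermediate landings.
Horizontal run for 1402 mm of rise at 1:18 is 1402 × 18 = 25236 mm.
3 intermediate landings contribute 3 × 1350 = 4050 mm.
Developed length = 25236 + 4050 = 29286 mm.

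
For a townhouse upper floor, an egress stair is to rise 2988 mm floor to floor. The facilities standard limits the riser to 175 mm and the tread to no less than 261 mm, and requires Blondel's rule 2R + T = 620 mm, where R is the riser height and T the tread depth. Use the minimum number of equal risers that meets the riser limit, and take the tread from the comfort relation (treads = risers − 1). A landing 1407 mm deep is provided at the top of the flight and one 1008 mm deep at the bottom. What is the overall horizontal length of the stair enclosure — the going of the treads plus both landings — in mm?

2988 / 175 = 17.074 → round up to 18 risers.
Each riser is 2988/18 = 166 mm (≤ 175 mm).
T = 620 − 2·166 = 288 mm, which satisfies the 261 mm minimum.
18 risers give 17 treads; going = 17 × 288 = 4896 mm.
Add landings: 4896 + 1407 + 1008 = 7311 mm.

7311 mm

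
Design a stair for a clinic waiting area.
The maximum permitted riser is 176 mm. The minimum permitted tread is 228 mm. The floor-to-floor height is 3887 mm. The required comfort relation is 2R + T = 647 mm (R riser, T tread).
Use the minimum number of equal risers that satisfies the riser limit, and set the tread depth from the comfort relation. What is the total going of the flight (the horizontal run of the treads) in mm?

3887 / 176 = 22.09, so 23 risers are needed.
Each riser is 3887/23 = 169 mm (≤ 176 mm).
Tread T = 647 − 2 × 169 = 309 mm (≥ 228 mm).
23 risers give 22 treads; going = 22 × 309 = 6798 mm.

6798 mm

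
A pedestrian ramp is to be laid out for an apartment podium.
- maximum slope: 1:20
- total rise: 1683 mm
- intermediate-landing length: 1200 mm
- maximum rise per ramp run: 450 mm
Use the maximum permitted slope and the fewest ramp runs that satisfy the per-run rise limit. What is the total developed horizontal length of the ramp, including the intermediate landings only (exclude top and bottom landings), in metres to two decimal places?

37.26 m

⌈1683/450⌉ = 4 ramp runs. That means 3 intermediate landings.
Horizontal run for 1683 mm of rise at 1:20 is 1683 × 20 = 33660 mm.
3 intermediate landings contribute 3 × 1200 = 3600 mm.
Total developed length = 33660 + 3600 = 37260 mm.
= 37.26 m.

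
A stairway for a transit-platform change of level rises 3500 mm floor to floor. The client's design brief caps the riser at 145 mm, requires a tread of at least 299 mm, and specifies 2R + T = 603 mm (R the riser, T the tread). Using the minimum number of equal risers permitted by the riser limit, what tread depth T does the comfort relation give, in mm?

3500 / 145 = 24.138 → round up to 25 risers.
Riser R = 3500 / 25 = 140 mm, within the 145 mm limit.
Tread T = 603 − 2 × 140 = 323 mm (≥ 299 mm).

323 mm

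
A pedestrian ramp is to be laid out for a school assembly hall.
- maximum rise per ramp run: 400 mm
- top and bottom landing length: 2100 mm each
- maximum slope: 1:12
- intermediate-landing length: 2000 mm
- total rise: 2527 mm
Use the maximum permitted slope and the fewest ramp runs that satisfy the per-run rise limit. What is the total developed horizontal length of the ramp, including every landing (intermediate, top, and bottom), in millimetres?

46524 mm

2527 / 400 = 6.32, so 7 ramp runs are needed. That means 6 intermediate landings.
Horizontal run for 2527 mm of rise at 1:12 is 2527 × 12 = 30324 mm.
Intermediate landings: 6 × 2000 = 12000 mm.
Top and bottom landings: 2 × 2100 = 4200 mm.
Total = 30324 + 12000 + 4200 = 46524 mm.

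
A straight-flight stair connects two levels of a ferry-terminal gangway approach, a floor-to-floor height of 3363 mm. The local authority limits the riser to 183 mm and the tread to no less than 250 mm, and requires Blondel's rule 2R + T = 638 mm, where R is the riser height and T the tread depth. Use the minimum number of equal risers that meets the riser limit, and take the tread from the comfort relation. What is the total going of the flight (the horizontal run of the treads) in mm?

5112 mm

3363 / 183 = 18.377 → round up to 19 risers.
Riser R = 3363 / 19 = 177 mm, within the 183 mm limit.
Tread T = 638 − 2 × 177 = 284 mm (≥ 250 mm).
Treads = 19 − 1 = 18; going = 18 × 284 = 5112 mm.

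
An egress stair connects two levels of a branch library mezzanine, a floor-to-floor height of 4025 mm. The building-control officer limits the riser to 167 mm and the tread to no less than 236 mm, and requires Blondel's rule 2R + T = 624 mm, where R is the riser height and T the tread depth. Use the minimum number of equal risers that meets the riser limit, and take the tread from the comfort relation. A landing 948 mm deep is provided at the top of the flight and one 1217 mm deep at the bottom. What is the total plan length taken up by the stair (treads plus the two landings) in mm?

9413 mm

4025 / 167 = 24.102 → round up to 25 risers.
Each riser is 4025/25 = 161 mm (≤ 167 mm).
Tread T = 624 − 2 × 161 = 302 mm (≥ 236 mm).
Treads = 25 − 1 = 24; going = 24 × 302 = 7248 mm.
Enclosure = 7248 + 948 + 1217 = 9413 mm.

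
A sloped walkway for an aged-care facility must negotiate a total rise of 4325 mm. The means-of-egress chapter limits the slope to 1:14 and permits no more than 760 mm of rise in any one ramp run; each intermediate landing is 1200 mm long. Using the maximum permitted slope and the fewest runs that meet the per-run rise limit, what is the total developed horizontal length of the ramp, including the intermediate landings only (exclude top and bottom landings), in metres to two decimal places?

4325 / 760 = 5.691 → round up to 6 ramp runs. That means 5 intermediate landings.
Horizontal run for 4325 mm of rise at 1:14 is 4325 × 14 = 60550 mm.
Intermediate landings: 5 × 1200 = 6000 mm.
Developed length = 60550 + 6000 = 66550 mm.
= 66.55 m.

66.55 m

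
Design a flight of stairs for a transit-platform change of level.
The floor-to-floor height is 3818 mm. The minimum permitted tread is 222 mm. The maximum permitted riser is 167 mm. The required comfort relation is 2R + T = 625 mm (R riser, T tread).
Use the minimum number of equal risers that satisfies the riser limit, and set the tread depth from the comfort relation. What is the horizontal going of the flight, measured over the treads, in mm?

6446 mm

⌈3818/167⌉ = 23 risers.
Each riser is 3818/23 = 166 mm (≤ 167 mm).
T = 625 − 2·166 = 293 mm, which satisfies the 222 mm minimum.
Going = (23 − 1) × 293 = 6446 mm.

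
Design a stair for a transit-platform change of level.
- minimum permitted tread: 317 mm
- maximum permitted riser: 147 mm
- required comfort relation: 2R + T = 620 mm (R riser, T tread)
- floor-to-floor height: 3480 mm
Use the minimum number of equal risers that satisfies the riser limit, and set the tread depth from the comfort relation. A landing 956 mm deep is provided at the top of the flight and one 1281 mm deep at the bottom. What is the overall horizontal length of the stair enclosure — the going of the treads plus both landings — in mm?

9827 mm

At most 147 each: 3480/147 = 23.67, giving 24 risers.
R = 3480 ÷ 24 = 145 mm.
Tread T = 620 − 2 × 145 = 330 mm (≥ 317 mm).
Going = (24 − 1) × 330 = 7590 mm.
Add landings: 7590 + 956 + 1281 = 9827 mm.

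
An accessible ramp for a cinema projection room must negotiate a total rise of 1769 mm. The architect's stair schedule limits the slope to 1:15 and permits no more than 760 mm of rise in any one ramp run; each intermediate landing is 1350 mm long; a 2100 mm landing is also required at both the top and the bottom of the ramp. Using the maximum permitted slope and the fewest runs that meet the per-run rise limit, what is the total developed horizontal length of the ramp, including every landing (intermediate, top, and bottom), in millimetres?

33435 mm

1769 / 760 = 2.33, so 3 ramp runs are needed. That means 2 intermediate landings.
Ramp run (horizontal) at 1:15: 1769 × 15 = 26535 mm.
Intermediate landings: 2 × 1350 = 2700 mm.
Top and bottom landings: 2 × 2100 = 4200 mm.
Total = 26535 + 2700 + 4200 = 33435 mm.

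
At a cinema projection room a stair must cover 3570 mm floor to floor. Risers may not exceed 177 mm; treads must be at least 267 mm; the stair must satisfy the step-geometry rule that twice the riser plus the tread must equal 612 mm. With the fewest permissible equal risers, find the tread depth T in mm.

3570 / 177 = 20.17, so 21 risers are needed.
R = 3570 ÷ 21 = 170 mm.
From 2R + T = 612: T = 612 − 340 = 272 mm.

272 mm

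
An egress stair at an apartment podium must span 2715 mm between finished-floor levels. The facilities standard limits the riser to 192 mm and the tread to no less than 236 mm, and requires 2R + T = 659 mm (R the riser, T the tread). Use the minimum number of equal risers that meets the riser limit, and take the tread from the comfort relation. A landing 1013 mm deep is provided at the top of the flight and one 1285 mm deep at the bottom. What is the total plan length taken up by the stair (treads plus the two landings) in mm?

6456 mm

⌈2715/192⌉ = 15 risers.
R = 2715 ÷ 15 = 181 mm.
From 2R + T = 659: T = 659 − 362 = 297 mm.
Treads = 15 − 1 = 14; going = 14 × 297 = 4158 mm.
Enclosure = 4158 + 1013 + 1285 = 6456 mm.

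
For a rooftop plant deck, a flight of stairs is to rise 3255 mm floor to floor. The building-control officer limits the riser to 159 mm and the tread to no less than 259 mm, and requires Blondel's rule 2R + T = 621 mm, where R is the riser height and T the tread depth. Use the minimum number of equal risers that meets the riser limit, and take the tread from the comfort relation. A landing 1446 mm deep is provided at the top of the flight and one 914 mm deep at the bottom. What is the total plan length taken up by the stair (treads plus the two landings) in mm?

⌈3255/159⌉ = 21 risers.
R = 3255 ÷ 21 = 155 mm.
From 2R + T = 621: T = 621 − 310 = 311 mm.
Treads = 21 − 1 = 20; going = 20 × 311 = 6220 mm.
Enclosure = 6220 + 1446 + 914 = 8580 mm.

8580 mm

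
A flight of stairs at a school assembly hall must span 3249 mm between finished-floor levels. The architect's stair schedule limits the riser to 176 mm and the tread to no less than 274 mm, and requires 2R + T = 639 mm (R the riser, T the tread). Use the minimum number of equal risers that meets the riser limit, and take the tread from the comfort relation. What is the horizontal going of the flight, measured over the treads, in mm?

5346 mm

At most 176 each: 3249/176 = 18.46, giving 19 risers.
Riser R = 3249 / 19 = 171 mm, within the 176 mm limit.
From 2R + T = 639: T = 639 − 342 = 297 mm.
Going = (19 − 1) × 297 = 5346 mm.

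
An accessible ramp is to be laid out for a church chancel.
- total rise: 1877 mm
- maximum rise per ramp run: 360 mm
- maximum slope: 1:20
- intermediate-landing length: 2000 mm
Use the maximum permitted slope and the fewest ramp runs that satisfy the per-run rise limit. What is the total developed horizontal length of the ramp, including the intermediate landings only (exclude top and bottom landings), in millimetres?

47540 mm

At most 360 each: 1877/360 = 5.21, giving 6 ramp runs. That means 5 intermediate landings.
Ramp run (horizontal) at 1:20: 1877 × 20 = 37540 mm.
Intermediate landings: 5 × 2000 = 10000 mm.
Developed length = 37540 + 10000 = 47540 mm.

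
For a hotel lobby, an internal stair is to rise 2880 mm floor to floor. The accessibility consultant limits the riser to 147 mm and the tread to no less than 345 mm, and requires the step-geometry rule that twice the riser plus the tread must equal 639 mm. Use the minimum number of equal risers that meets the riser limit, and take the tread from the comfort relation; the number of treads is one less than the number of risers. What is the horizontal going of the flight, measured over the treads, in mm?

6669 mm

⌈2880/147⌉ = 20 risers.
Riser R = 2880 / 20 = 144 mm, within the 147 mm limit.
Tread T = 639 − 2 × 144 = 351 mm (≥ 345 mm).
Going = (20 − 1) × 351 = 6669 mm.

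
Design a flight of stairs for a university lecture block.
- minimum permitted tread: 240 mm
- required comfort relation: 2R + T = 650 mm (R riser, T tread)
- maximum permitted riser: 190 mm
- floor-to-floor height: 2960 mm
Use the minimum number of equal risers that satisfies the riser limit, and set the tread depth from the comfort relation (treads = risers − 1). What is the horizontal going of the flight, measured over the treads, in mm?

⌈2960/190⌉ = 16 risers.
R = 2960 ÷ 16 = 185 mm.
T = 650 − 2·185 = 280 mm, which satisfies the 240 mm minimum.
16 risers give 15 treads; going = 15 × 280 = 4200 mm.

4200 mm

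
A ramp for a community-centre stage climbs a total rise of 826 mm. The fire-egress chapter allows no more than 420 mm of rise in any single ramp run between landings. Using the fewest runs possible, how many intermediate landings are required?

At most 420 each: 826/420 = 1.97, giving 2 ramp runs.
2 runs are separated by 1 intermediate landings.

1 intermediate landings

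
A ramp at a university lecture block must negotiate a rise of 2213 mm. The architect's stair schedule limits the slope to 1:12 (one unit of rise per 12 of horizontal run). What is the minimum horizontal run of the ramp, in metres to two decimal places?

26.56 m

Run = rise × 12 = 2213 × 12 = 26556 mm.
26556 mm = 26.56 m.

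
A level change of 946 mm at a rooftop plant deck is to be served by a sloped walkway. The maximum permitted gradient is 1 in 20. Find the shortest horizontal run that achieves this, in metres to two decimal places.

18.92 m

Run = rise × 20 = 946 × 20 = 18920 mm.
18920 mm = 18.92 m.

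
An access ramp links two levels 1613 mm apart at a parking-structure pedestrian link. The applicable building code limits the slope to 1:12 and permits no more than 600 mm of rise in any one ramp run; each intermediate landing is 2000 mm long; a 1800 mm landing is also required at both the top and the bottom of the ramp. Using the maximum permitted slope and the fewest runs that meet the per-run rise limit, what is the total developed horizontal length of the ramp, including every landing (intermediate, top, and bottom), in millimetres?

1613 / 600 = 2.69, so 3 ramp runs are needed. That means 2 intermediate landings.
Ramp run (horizontal) at 1:12: 1613 × 12 = 19356 mm.
2 intermediate landings contribute 2 × 2000 = 4000 mm.
Top and bottom landings: 2 × 1800 = 3600 mm.
Total = 19356 + 4000 + 3600 = 26956 mm.

26956 mm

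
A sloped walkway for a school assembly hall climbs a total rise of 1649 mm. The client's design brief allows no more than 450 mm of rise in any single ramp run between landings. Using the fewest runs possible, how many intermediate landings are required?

At most 450 each: 1649/450 = 3.66, giving 4 ramp runs.
4 runs are separated by 3 intermediate landings.

3 intermediate landings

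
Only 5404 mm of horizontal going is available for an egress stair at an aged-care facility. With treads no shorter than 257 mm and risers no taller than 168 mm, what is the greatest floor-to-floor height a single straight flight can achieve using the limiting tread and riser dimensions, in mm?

3696 mm

5404 / 257 = 21.03, so 21 treads fit.
Risers = treads + 1 = 22.
Maximum height = 22 × 168 = 3696 mm.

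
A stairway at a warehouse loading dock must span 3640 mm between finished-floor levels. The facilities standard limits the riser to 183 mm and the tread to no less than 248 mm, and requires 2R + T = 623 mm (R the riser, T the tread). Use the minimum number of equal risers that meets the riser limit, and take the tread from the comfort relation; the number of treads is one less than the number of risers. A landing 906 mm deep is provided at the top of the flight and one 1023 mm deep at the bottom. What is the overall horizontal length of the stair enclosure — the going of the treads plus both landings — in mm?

At most 183 each: 3640/183 = 19.89, giving 20 risers.
Each riser is 3640/20 = 182 mm (≤ 183 mm).
T = 623 − 2·182 = 259 mm, which satisfies the 248 mm minimum.
Going = (20 − 1) × 259 = 4921 mm.
Add landings: 4921 + 906 + 1023 = 6850 mm.

6850 mm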